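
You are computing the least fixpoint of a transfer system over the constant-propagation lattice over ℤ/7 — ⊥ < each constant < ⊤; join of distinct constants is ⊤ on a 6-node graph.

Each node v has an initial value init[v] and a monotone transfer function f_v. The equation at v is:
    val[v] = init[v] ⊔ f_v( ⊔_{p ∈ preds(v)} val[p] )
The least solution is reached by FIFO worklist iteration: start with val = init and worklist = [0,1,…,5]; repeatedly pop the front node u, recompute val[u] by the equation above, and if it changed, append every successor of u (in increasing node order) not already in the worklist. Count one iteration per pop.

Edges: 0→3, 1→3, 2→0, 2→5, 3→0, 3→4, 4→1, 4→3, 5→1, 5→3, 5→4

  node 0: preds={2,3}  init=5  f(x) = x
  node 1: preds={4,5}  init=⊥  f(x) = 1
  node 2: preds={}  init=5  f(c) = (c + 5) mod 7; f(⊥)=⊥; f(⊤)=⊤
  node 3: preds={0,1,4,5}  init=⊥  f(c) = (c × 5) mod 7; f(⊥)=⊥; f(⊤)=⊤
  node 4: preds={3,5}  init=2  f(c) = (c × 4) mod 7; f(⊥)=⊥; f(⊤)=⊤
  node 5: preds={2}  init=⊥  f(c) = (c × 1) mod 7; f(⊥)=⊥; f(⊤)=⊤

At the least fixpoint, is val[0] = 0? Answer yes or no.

Iteration log — 10 steps:
  step 1. node 0  ⊔preds=5  new=5  stable
  step 2. node 1  ⊔preds=2  new=1  old=⊥  +wl: 
  step 3. node 2  ⊔preds=⊥  new=5  stable
  step 4. node 3  ⊔preds=⊤  new=⊤  old=⊥  +wl: 0
  step 5. node 4  ⊔preds=⊤  new=⊤  old=2  +wl: 1,3
  step 6. node 5  ⊔preds=5  new=5  old=⊥  +wl: 4
  step 7. node 0  ⊔preds=⊤  new=⊤  old=5  +wl: 
  step 8. node 1  ⊔preds=⊤  new=1  stable
  step 9. node 3  ⊔preds=⊤  new=⊤  stable
  step 10. node 4  ⊔preds=⊤  new=⊤  stable

Least fixpoint reached:
  node 0: ⊤
  node 1: 1
  node 2: 5
  node 3: ⊤
  node 4: ⊤
  node 5: 5

no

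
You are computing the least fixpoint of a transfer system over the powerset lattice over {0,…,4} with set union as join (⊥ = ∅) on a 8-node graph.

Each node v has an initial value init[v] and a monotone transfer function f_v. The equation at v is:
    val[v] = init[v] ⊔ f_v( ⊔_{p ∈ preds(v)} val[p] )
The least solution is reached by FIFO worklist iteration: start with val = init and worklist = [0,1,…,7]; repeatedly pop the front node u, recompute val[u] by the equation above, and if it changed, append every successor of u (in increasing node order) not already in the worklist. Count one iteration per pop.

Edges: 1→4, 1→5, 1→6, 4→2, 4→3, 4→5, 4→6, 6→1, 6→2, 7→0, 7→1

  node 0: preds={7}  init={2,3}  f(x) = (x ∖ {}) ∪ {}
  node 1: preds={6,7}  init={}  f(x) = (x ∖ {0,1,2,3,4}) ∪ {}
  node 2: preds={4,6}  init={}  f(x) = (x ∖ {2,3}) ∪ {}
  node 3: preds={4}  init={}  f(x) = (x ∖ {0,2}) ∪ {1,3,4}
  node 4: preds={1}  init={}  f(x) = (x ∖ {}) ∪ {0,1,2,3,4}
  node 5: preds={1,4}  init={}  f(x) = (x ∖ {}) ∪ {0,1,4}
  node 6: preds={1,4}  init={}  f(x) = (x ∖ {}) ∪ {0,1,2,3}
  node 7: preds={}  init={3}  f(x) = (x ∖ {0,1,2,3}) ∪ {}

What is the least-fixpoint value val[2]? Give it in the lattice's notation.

Worklist (11 pops):
  #1 pop 0: in={3} → {2,3} (no change)
  #2 pop 1: in={3} → {} (no change)
  #3 pop 2: in={} → {} (no change)
  #4 pop 3: in={} → {1,3,4} (was {}); enqueue []
  #5 pop 4: in={} → {0,1,2,3,4} (was {}); enqueue [2,3]
  #6 pop 5: in={0,1,2,3,4} → {0,1,2,3,4} (was {}); enqueue []
  #7 pop 6: in={0,1,2,3,4} → {0,1,2,3,4} (was {}); enqueue [1]
  #8 pop 7: in={} → {3} (no change)
  #9 pop 2: in={0,1,2,3,4} → {0,1,4} (was {}); enqueue []
  #10 pop 3: in={0,1,2,3,4} → {1,3,4} (no change)
  #11 pop 1: in={0,1,2,3,4} → {} (no change)

Fixpoint:
  val[0] = {2,3}
  val[1] = {}
  val[2] = {0,1,4}
  val[3] = {1,3,4}
  val[4] = {0,1,2,3,4}
  val[5] = {0,1,2,3,4}
  val[6] = {0,1,2,3,4}
  val[7] = {3}

{0,1,4}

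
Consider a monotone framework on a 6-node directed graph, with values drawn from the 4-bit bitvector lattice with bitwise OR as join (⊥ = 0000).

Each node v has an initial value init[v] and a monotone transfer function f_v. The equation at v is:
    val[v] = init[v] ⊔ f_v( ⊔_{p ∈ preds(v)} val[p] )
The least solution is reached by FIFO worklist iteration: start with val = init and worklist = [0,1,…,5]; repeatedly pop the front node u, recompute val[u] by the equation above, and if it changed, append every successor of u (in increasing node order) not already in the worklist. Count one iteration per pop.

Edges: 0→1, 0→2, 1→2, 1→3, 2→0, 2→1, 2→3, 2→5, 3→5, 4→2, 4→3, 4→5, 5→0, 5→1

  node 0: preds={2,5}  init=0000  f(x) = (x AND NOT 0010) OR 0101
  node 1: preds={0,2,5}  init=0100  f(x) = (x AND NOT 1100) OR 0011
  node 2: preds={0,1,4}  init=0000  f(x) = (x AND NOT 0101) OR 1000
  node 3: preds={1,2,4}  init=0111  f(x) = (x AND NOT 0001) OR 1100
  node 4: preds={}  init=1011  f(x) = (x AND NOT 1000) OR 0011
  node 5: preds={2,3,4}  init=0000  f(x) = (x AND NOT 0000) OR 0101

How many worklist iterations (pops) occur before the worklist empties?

9

Trace (9 dequeues):
  [1] u=0 | in 0000 | out 0101 | prev 0000 | push {}
  [2] u=1 | in 0101 | out 0111 | prev 0100 | push {}
  [3] u=2 | in 1111 | out 1010 | prev 0000 | push {0,1}
  [4] u=3 | in 1111 | out 1111 | prev 0111 | push {}
  [5] u=4 | in 0000 | out 1011 | ==
  [6] u=5 | in 1111 | out 1111 | prev 0000 | push {}
  [7] u=0 | in 1111 | out 1101 | prev 0101 | push {2}
  [8] u=1 | in 1111 | out 0111 | ==
  [9] u=2 | in 1111 | out 1010 | ==

Converged values:
  [0] 1101
  [1] 0111
  [2] 1010
  [3] 1111
  [4] 1011
  [5] 1111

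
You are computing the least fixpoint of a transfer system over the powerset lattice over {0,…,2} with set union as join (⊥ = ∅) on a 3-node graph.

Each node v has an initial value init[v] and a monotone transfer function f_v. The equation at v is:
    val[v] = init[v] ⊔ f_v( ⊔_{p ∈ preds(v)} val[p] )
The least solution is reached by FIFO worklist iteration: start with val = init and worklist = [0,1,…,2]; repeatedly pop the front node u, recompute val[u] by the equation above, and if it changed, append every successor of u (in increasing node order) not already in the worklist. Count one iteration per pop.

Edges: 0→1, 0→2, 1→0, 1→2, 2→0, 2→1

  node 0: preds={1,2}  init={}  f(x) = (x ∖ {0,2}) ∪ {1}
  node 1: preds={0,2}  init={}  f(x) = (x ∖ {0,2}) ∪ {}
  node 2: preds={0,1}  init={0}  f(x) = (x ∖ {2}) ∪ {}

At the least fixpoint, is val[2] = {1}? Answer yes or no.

no

Worklist (5 pops):
  #1 pop 0: in={0} → {1} (was {}); enqueue []
  #2 pop 1: in={0,1} → {1} (was {}); enqueue [0]
  #3 pop 2: in={1} → {0,1} (was {0}); enqueue [1]
  #4 pop 0: in={0,1} → {1} (no change)
  #5 pop 1: in={0,1} → {1} (no change)

Fixpoint:
  val[0] = {1}
  val[1] = {1}
  val[2] = {0,1}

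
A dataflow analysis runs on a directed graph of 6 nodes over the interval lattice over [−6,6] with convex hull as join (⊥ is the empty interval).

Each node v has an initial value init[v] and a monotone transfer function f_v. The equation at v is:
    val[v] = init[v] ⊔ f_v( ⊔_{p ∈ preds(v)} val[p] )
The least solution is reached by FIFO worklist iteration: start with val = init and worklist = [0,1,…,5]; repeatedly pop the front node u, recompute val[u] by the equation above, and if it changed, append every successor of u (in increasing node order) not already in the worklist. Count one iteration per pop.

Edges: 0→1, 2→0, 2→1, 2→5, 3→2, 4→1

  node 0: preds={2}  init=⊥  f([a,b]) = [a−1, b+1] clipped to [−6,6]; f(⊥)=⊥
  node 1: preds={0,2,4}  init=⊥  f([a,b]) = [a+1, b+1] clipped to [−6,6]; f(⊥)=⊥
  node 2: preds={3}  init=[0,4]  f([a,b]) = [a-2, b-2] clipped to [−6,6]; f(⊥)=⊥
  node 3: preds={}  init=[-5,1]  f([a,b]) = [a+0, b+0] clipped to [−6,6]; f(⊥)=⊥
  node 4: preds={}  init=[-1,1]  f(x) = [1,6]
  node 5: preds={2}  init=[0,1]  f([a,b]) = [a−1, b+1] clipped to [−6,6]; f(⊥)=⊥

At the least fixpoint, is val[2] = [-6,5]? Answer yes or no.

Iteration log — 8 steps:
  step 1. node 0  ⊔preds=[0,4]  new=[-1,5]  old=⊥  +wl: 
  step 2. node 1  ⊔preds=[-1,5]  new=[0,6]  old=⊥  +wl: 
  step 3. node 2  ⊔preds=[-5,1]  new=[-6,4]  old=[0,4]  +wl: 0,1
  step 4. node 3  ⊔preds=⊥  new=[-5,1]  stable
  step 5. node 4  ⊔preds=⊥  new=[-1,6]  old=[-1,1]  +wl: 
  step 6. node 5  ⊔preds=[-6,4]  new=[-6,5]  old=[0,1]  +wl: 
  step 7. node 0  ⊔preds=[-6,4]  new=[-6,5]  old=[-1,5]  +wl: 
  step 8. node 1  ⊔preds=[-6,6]  new=[-5,6]  old=[0,6]  +wl: 

Least fixpoint reached:
  node 0: [-6,5]
  node 1: [-5,6]
  node 2: [-6,4]
  node 3: [-5,1]
  node 4: [-1,6]
  node 5: [-6,5]

no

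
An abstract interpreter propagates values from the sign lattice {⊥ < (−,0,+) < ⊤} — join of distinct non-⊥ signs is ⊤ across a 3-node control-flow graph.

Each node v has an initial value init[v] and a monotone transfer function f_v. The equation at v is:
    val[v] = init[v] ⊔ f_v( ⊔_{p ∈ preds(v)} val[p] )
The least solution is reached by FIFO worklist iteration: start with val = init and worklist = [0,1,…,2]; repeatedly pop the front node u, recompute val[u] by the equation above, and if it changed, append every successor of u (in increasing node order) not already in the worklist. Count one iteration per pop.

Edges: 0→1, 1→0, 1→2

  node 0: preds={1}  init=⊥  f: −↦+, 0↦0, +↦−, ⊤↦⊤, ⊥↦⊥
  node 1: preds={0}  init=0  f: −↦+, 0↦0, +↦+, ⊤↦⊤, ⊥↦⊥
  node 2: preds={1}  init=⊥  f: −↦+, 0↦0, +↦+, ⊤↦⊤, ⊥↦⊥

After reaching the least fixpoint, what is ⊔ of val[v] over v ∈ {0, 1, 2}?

0

Worklist (3 pops):
  #1 pop 0: in=0 → 0 (was ⊥); enqueue []
  #2 pop 1: in=0 → 0 (no change)
  #3 pop 2: in=0 → 0 (was ⊥); enqueue []

Fixpoint:
  val[0] = 0
  val[1] = 0
  val[2] = 0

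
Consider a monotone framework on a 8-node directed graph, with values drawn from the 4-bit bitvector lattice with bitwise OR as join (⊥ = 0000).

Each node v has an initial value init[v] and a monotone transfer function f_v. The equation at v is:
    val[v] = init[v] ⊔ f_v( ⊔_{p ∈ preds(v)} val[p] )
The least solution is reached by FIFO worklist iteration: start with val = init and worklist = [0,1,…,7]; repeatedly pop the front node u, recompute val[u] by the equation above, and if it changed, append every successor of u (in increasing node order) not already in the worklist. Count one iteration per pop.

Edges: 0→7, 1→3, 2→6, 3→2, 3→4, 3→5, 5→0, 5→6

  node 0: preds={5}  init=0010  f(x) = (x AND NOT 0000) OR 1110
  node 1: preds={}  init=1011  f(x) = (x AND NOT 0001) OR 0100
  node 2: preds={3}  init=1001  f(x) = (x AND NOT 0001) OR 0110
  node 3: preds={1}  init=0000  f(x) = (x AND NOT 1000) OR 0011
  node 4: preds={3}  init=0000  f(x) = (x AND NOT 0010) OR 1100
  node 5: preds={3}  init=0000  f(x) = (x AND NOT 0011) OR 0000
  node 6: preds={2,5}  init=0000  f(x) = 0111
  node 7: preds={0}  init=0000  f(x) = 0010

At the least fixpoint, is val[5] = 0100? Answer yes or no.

yes

Trace (10 dequeues):
  [1] u=0 | in 0000 | out 1110 | prev 0010 | push {}
  [2] u=1 | in 0000 | out 1111 | prev 1011 | push {}
  [3] u=2 | in 0000 | out 1111 | prev 1001 | push {}
  [4] u=3 | in 1111 | out 0111 | prev 0000 | push {2}
  [5] u=4 | in 0111 | out 1101 | prev 0000 | push {}
  [6] u=5 | in 0111 | out 0100 | prev 0000 | push {0}
  [7] u=6 | in 1111 | out 0111 | prev 0000 | push {}
  [8] u=7 | in 1110 | out 0010 | prev 0000 | push {}
  [9] u=2 | in 0111 | out 1111 | ==
  [10] u=0 | in 0100 | out 1110 | ==

Converged values:
  [0] 1110
  [1] 1111
  [2] 1111
  [3] 0111
  [4] 1101
  [5] 0100
  [6] 0111
  [7] 0010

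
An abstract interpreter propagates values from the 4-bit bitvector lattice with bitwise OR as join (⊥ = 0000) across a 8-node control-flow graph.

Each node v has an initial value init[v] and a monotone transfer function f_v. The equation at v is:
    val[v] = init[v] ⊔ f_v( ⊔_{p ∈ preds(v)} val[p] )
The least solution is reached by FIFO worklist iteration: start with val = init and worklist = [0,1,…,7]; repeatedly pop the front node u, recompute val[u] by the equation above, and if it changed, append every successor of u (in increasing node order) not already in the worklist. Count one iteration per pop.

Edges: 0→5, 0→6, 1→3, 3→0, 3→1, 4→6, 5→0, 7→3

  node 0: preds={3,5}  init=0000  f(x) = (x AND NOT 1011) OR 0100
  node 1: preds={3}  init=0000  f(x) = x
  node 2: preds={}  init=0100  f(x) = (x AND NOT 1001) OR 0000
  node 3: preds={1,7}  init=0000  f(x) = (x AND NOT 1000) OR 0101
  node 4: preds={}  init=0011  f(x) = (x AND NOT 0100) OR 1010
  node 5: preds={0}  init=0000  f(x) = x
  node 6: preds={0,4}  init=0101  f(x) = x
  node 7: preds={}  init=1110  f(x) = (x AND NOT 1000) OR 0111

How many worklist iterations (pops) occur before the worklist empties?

11

Trace (11 dequeues):
  [1] u=0 | in 0000 | out 0100 | prev 0000 | push {}
  [2] u=1 | in 0000 | out 0000 | ==
  [3] u=2 | in 0000 | out 0100 | ==
  [4] u=3 | in 1110 | out 0111 | prev 0000 | push {0,1}
  [5] u=4 | in 0000 | out 1011 | prev 0011 | push {}
  [6] u=5 | in 0100 | out 0100 | prev 0000 | push {}
  [7] u=6 | in 1111 | out 1111 | prev 0101 | push {}
  [8] u=7 | in 0000 | out 1111 | prev 1110 | push {3}
  [9] u=0 | in 0111 | out 0100 | ==
  [10] u=1 | in 0111 | out 0111 | prev 0000 | push {}
  [11] u=3 | in 1111 | out 0111 | ==

Converged values:
  [0] 0100
  [1] 0111
  [2] 0100
  [3] 0111
  [4] 1011
  [5] 0100
  [6] 1111
  [7] 1111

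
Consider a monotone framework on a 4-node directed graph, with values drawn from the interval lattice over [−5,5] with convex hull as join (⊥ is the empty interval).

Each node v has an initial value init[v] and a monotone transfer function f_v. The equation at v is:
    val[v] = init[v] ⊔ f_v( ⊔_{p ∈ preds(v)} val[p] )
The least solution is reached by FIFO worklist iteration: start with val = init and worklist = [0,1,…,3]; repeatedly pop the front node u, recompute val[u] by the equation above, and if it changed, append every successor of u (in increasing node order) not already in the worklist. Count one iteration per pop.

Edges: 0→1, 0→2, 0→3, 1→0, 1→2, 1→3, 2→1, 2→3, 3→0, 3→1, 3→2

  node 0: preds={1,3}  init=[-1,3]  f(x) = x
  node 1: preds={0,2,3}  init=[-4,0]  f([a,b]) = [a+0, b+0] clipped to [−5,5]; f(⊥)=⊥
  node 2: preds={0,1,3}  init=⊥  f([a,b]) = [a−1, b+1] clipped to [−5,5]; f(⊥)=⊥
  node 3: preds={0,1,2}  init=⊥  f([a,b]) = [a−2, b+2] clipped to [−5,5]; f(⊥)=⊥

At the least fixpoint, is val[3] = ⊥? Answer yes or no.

Iteration log — 10 steps:
  step 1. node 0  ⊔preds=[-4,0]  new=[-4,3]  old=[-1,3]  +wl: 
  step 2. node 1  ⊔preds=[-4,3]  new=[-4,3]  old=[-4,0]  +wl: 0
  step 3. node 2  ⊔preds=[-4,3]  new=[-5,4]  old=⊥  +wl: 1
  step 4. node 3  ⊔preds=[-5,4]  new=[-5,5]  old=⊥  +wl: 2
  step 5. node 0  ⊔preds=[-5,5]  new=[-5,5]  old=[-4,3]  +wl: 3
  step 6. node 1  ⊔preds=[-5,5]  new=[-5,5]  old=[-4,3]  +wl: 0
  step 7. node 2  ⊔preds=[-5,5]  new=[-5,5]  old=[-5,4]  +wl: 1
  step 8. node 3  ⊔preds=[-5,5]  new=[-5,5]  stable
  step 9. node 0  ⊔preds=[-5,5]  new=[-5,5]  stable
  step 10. node 1  ⊔preds=[-5,5]  new=[-5,5]  stable

Least fixpoint reached:
  node 0: [-5,5]
  node 1: [-5,5]
  node 2: [-5,5]
  node 3: [-5,5]

no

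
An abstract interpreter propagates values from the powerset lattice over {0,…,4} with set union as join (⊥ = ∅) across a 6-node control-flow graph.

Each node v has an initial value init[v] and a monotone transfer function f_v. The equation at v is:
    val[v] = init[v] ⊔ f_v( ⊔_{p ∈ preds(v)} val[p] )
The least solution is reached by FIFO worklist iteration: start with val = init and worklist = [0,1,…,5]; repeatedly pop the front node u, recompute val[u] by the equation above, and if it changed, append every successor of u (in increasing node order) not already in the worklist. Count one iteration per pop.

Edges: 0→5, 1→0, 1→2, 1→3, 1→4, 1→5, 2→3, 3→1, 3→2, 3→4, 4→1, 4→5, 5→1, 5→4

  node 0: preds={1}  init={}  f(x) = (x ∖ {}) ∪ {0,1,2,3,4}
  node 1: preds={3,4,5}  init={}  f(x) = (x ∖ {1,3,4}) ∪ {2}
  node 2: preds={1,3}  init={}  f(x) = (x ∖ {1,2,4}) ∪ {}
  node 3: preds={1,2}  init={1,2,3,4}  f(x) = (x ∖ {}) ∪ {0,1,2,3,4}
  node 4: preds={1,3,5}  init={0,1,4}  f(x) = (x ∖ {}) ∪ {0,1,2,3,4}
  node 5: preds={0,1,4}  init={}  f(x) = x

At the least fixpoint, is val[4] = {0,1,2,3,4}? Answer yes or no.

yes

Worklist (10 pops):
  #1 pop 0: in={} → {0,1,2,3,4} (was {}); enqueue []
  #2 pop 1: in={0,1,2,3,4} → {0,2} (was {}); enqueue [0]
  #3 pop 2: in={0,1,2,3,4} → {0,3} (was {}); enqueue []
  #4 pop 3: in={0,2,3} → {0,1,2,3,4} (was {1,2,3,4}); enqueue [1,2]
  #5 pop 4: in={0,1,2,3,4} → {0,1,2,3,4} (was {0,1,4}); enqueue []
  #6 pop 5: in={0,1,2,3,4} → {0,1,2,3,4} (was {}); enqueue [4]
  #7 pop 0: in={0,2} → {0,1,2,3,4} (no change)
  #8 pop 1: in={0,1,2,3,4} → {0,2} (no change)
  #9 pop 2: in={0,1,2,3,4} → {0,3} (no change)
  #10 pop 4: in={0,1,2,3,4} → {0,1,2,3,4} (no change)

Fixpoint:
  val[0] = {0,1,2,3,4}
  val[1] = {0,2}
  val[2] = {0,3}
  val[3] = {0,1,2,3,4}
  val[4] = {0,1,2,3,4}
  val[5] = {0,1,2,3,4}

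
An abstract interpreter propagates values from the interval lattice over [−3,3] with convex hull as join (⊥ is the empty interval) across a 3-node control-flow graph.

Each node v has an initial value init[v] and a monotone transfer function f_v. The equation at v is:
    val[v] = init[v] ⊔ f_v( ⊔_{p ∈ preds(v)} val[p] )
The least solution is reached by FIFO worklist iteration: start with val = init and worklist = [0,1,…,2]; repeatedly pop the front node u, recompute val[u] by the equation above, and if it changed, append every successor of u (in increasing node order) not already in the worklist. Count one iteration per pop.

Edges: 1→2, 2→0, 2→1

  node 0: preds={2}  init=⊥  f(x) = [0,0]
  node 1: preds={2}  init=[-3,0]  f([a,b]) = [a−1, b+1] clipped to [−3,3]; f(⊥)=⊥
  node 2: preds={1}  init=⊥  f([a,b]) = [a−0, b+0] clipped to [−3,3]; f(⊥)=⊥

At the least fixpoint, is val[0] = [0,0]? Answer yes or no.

Worklist (14 pops):
  #1 pop 0: in=⊥ → [0,0] (was ⊥); enqueue []
  #2 pop 1: in=⊥ → [-3,0] (no change)
  #3 pop 2: in=[-3,0] → [-3,0] (was ⊥); enqueue [0,1]
  #4 pop 0: in=[-3,0] → [0,0] (no change)
  #5 pop 1: in=[-3,0] → [-3,1] (was [-3,0]); enqueue [2]
  #6 pop 2: in=[-3,1] → [-3,1] (was [-3,0]); enqueue [0,1]
  #7 pop 0: in=[-3,1] → [0,0] (no change)
  #8 pop 1: in=[-3,1] → [-3,2] (was [-3,1]); enqueue [2]
  #9 pop 2: in=[-3,2] → [-3,2] (was [-3,1]); enqueue [0,1]
  #10 pop 0: in=[-3,2] → [0,0] (no change)
  #11 pop 1: in=[-3,2] → [-3,3] (was [-3,2]); enqueue [2]
  #12 pop 2: in=[-3,3] → [-3,3] (was [-3,2]); enqueue [0,1]
  #13 pop 0: in=[-3,3] → [0,0] (no change)
  #14 pop 1: in=[-3,3] → [-3,3] (no change)

Fixpoint:
  val[0] = [0,0]
  val[1] = [-3,3]
  val[2] = [-3,3]

yes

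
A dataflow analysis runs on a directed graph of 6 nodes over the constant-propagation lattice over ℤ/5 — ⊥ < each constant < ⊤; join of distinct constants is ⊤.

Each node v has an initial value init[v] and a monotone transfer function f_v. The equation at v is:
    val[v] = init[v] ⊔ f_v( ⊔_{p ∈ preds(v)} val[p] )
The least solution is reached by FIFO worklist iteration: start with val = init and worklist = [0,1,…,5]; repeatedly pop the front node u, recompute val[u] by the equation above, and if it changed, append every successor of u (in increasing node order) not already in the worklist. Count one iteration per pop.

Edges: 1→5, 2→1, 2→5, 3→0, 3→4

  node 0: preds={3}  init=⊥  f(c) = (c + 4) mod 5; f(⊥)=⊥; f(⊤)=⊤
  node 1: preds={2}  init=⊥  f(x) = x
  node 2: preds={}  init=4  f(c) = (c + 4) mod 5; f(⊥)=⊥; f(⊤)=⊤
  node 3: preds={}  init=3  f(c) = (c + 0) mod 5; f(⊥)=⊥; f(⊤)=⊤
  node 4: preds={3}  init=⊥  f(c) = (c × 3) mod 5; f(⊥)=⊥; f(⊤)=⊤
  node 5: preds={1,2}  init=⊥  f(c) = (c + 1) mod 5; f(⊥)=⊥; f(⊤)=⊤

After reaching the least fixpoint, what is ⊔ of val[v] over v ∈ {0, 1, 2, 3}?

Iteration log — 6 steps:
  step 1. node 0  ⊔preds=3  new=2  old=⊥  +wl: 
  step 2. node 1  ⊔preds=4  new=4  old=⊥  +wl: 
  step 3. node 2  ⊔preds=⊥  new=4  stable
  step 4. node 3  ⊔preds=⊥  new=3  stable
  step 5. node 4  ⊔preds=3  new=4  old=⊥  +wl: 
  step 6. node 5  ⊔preds=4  new=0  old=⊥  +wl: 

Least fixpoint reached:
  node 0: 2
  node 1: 4
  node 2: 4
  node 3: 3
  node 4: 4
  node 5: 0

⊤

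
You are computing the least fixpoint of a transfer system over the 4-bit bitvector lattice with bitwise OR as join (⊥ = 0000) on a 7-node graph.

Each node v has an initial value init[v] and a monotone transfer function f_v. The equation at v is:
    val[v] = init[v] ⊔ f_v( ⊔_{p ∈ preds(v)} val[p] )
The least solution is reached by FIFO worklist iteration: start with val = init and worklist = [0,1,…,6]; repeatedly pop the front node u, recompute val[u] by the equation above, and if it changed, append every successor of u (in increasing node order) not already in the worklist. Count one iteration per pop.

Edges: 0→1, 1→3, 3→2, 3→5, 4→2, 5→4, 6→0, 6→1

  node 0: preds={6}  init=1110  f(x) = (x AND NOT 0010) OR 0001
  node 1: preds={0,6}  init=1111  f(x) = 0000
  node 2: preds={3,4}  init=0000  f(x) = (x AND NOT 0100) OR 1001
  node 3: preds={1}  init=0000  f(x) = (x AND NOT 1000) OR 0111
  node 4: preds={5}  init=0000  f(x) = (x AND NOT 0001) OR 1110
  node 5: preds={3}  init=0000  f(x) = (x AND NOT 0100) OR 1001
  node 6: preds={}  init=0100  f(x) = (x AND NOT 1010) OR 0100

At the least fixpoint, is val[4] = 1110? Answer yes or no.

Worklist (9 pops):
  #1 pop 0: in=0100 → 1111 (was 1110); enqueue []
  #2 pop 1: in=1111 → 1111 (no change)
  #3 pop 2: in=0000 → 1001 (was 0000); enqueue []
  #4 pop 3: in=1111 → 0111 (was 0000); enqueue [2]
  #5 pop 4: in=0000 → 1110 (was 0000); enqueue []
  #6 pop 5: in=0111 → 1011 (was 0000); enqueue [4]
  #7 pop 6: in=0000 → 0100 (no change)
  #8 pop 2: in=1111 → 1011 (was 1001); enqueue []
  #9 pop 4: in=1011 → 1110 (no change)

Fixpoint:
  val[0] = 1111
  val[1] = 1111
  val[2] = 1011
  val[3] = 0111
  val[4] = 1110
  val[5] = 1011
  val[6] = 0100

yes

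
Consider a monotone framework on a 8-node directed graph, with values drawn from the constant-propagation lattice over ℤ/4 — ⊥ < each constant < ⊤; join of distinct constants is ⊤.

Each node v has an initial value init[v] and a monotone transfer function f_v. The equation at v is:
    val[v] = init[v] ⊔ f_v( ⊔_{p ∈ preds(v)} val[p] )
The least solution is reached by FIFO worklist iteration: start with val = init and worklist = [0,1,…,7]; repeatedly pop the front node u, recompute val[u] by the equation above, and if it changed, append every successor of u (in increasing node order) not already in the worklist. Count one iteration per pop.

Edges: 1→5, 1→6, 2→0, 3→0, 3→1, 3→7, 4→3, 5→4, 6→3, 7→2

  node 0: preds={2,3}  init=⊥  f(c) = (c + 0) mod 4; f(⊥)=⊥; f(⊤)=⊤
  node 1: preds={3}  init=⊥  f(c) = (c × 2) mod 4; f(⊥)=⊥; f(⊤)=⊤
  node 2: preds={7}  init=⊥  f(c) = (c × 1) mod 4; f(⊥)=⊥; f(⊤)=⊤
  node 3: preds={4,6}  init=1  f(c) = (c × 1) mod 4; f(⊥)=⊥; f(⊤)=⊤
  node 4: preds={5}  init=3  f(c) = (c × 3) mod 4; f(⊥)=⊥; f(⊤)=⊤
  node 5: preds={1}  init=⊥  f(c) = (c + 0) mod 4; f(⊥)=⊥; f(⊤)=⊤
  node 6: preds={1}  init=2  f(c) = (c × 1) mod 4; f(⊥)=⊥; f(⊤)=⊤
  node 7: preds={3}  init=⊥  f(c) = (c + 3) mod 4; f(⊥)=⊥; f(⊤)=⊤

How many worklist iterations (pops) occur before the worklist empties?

17

Worklist (17 pops):
  #1 pop 0: in=1 → 1 (was ⊥); enqueue []
  #2 pop 1: in=1 → 2 (was ⊥); enqueue []
  #3 pop 2: in=⊥ → ⊥ (no change)
  #4 pop 3: in=⊤ → ⊤ (was 1); enqueue [0,1]
  #5 pop 4: in=⊥ → 3 (no change)
  #6 pop 5: in=2 → 2 (was ⊥); enqueue [4]
  #7 pop 6: in=2 → 2 (no change)
  #8 pop 7: in=⊤ → ⊤ (was ⊥); enqueue [2]
  #9 pop 0: in=⊤ → ⊤ (was 1); enqueue []
  #10 pop 1: in=⊤ → ⊤ (was 2); enqueue [5,6]
  #11 pop 4: in=2 → ⊤ (was 3); enqueue [3]
  #12 pop 2: in=⊤ → ⊤ (was ⊥); enqueue [0]
  #13 pop 5: in=⊤ → ⊤ (was 2); enqueue [4]
  #14 pop 6: in=⊤ → ⊤ (was 2); enqueue []
  #15 pop 3: in=⊤ → ⊤ (no change)
  #16 pop 0: in=⊤ → ⊤ (no change)
  #17 pop 4: in=⊤ → ⊤ (no change)

Fixpoint:
  val[0] = ⊤
  val[1] = ⊤
  val[2] = ⊤
  val[3] = ⊤
  val[4] = ⊤
  val[5] = ⊤
  val[6] = ⊤
  val[7] = ⊤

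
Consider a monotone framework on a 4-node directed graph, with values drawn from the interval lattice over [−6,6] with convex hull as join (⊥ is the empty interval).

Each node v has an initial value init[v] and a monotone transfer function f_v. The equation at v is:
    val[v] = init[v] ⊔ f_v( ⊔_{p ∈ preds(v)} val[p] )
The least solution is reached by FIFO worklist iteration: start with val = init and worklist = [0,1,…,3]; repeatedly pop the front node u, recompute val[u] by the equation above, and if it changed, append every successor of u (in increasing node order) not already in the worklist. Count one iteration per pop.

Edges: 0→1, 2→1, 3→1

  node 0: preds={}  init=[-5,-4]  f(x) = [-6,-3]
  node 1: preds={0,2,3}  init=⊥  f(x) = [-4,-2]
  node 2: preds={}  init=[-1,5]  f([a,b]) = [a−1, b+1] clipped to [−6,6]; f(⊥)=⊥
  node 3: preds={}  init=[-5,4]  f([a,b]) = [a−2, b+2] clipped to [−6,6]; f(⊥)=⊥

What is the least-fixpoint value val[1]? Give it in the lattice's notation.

[-4,-2]

Worklist (4 pops):
  #1 pop 0: in=⊥ → [-6,-3] (was [-5,-4]); enqueue []
  #2 pop 1: in=[-6,5] → [-4,-2] (was ⊥); enqueue []
  #3 pop 2: in=⊥ → [-1,5] (no change)
  #4 pop 3: in=⊥ → [-5,4] (no change)

Fixpoint:
  val[0] = [-6,-3]
  val[1] = [-4,-2]
  val[2] = [-1,5]
  val[3] = [-5,4]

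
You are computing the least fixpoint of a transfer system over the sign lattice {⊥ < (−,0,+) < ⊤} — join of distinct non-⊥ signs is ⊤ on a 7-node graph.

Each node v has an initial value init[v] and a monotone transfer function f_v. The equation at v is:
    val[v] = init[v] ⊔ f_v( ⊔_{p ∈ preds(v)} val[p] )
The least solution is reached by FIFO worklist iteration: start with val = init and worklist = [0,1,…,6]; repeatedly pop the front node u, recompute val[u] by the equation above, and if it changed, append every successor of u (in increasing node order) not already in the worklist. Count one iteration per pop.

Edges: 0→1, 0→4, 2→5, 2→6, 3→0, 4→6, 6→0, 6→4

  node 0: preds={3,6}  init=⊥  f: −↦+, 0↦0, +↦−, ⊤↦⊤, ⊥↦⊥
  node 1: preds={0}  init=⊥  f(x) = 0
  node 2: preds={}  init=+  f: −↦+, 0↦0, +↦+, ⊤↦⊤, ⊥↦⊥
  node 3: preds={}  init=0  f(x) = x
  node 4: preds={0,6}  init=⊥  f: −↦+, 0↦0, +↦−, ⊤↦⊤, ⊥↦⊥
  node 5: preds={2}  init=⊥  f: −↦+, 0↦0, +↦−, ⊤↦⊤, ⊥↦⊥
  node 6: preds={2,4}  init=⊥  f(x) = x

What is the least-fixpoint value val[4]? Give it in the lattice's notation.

Iteration log — 11 steps:
  step 1. node 0  ⊔preds=0  new=0  old=⊥  +wl: 
  step 2. node 1  ⊔preds=0  new=0  old=⊥  +wl: 
  step 3. node 2  ⊔preds=⊥  new=+  stable
  step 4. node 3  ⊔preds=⊥  new=0  stable
  step 5. node 4  ⊔preds=0  new=0  old=⊥  +wl: 
  step 6. node 5  ⊔preds=+  new=−  old=⊥  +wl: 
  step 7. node 6  ⊔preds=⊤  new=⊤  old=⊥  +wl: 0,4
  step 8. node 0  ⊔preds=⊤  new=⊤  old=0  +wl: 1
  step 9. node 4  ⊔preds=⊤  new=⊤  old=0  +wl: 6
  step 10. node 1  ⊔preds=⊤  new=0  stable
  step 11. node 6  ⊔preds=⊤  new=⊤  stable

Least fixpoint reached:
  node 0: ⊤
  node 1: 0
  node 2: +
  node 3: 0
  node 4: ⊤
  node 5: −
  node 6: ⊤

⊤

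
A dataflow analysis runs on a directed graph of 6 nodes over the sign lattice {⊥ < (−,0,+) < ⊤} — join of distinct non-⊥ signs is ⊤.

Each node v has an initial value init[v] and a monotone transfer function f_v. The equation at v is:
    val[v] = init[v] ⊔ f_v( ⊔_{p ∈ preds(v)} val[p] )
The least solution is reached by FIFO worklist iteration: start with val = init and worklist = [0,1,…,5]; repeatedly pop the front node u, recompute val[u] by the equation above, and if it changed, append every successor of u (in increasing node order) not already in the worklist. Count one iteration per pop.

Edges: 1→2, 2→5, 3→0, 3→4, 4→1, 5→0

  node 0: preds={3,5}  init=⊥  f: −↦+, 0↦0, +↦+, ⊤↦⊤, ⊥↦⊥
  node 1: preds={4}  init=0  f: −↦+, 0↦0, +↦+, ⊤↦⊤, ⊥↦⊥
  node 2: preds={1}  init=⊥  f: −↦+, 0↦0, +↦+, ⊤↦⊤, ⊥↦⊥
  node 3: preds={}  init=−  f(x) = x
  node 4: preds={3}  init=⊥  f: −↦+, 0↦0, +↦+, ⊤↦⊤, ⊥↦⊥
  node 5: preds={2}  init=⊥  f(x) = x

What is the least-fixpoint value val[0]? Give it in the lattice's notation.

Trace (11 dequeues):
  [1] u=0 | in − | out + | prev ⊥ | push {}
  [2] u=1 | in ⊥ | out 0 | ==
  [3] u=2 | in 0 | out 0 | prev ⊥ | push {}
  [4] u=3 | in ⊥ | out − | ==
  [5] u=4 | in − | out + | prev ⊥ | push {1}
  [6] u=5 | in 0 | out 0 | prev ⊥ | push {0}
  [7] u=1 | in + | out ⊤ | prev 0 | push {2}
  [8] u=0 | in ⊤ | out ⊤ | prev + | push {}
  [9] u=2 | in ⊤ | out ⊤ | prev 0 | push {5}
  [10] u=5 | in ⊤ | out ⊤ | prev 0 | push {0}
  [11] u=0 | in ⊤ | out ⊤ | ==

Converged values:
  [0] ⊤
  [1] ⊤
  [2] ⊤
  [3] −
  [4] +
  [5] ⊤

⊤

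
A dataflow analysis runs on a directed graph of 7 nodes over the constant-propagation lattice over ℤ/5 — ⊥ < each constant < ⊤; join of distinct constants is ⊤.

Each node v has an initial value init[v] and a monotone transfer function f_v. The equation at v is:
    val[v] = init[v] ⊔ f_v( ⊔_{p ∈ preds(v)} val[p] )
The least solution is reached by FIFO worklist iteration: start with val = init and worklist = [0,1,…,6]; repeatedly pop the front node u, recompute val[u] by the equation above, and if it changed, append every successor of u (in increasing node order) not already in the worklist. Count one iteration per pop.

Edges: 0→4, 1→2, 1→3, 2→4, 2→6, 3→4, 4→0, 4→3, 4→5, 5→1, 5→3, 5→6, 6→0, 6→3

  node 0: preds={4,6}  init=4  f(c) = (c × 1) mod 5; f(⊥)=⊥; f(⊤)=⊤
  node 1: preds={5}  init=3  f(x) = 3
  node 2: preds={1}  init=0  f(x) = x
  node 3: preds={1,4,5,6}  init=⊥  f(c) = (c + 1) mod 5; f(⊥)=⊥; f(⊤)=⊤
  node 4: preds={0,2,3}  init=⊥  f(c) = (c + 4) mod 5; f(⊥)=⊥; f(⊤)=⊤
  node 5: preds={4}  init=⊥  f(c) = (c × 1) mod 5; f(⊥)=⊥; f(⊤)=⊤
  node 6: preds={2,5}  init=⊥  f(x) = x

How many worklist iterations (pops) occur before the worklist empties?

Iteration log — 11 steps:
  step 1. node 0  ⊔preds=⊥  new=4  stable
  step 2. node 1  ⊔preds=⊥  new=3  stable
  step 3. node 2  ⊔preds=3  new=⊤  old=0  +wl: 
  step 4. node 3  ⊔preds=3  new=4  old=⊥  +wl: 
  step 5. node 4  ⊔preds=⊤  new=⊤  old=⊥  +wl: 0,3
  step 6. node 5  ⊔preds=⊤  new=⊤  old=⊥  +wl: 1
  step 7. node 6  ⊔preds=⊤  new=⊤  old=⊥  +wl: 
  step 8. node 0  ⊔preds=⊤  new=⊤  old=4  +wl: 4
  step 9. node 3  ⊔preds=⊤  new=⊤  old=4  +wl: 
  step 10. node 1  ⊔preds=⊤  new=3  stable
  step 11. node 4  ⊔preds=⊤  new=⊤  stable

Least fixpoint reached:
  node 0: ⊤
  node 1: 3
  node 2: ⊤
  node 3: ⊤
  node 4: ⊤
  node 5: ⊤
  node 6: ⊤

11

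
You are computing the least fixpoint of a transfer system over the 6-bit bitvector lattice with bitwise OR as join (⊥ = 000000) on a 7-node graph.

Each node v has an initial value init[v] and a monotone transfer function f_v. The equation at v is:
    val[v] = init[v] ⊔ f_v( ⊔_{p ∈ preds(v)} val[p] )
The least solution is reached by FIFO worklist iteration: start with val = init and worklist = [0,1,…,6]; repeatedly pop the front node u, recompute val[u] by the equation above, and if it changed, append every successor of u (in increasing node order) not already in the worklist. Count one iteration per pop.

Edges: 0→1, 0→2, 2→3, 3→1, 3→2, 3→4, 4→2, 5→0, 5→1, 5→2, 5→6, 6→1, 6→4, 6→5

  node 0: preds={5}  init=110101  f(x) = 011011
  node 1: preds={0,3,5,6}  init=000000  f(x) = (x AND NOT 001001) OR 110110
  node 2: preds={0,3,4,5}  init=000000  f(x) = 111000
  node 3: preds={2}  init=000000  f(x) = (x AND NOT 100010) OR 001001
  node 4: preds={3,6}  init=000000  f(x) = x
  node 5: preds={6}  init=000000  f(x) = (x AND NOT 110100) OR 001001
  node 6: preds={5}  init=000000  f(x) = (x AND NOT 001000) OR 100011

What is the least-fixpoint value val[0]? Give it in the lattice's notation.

111111

Worklist (16 pops):
  #1 pop 0: in=000000 → 111111 (was 110101); enqueue []
  #2 pop 1: in=111111 → 110110 (was 000000); enqueue []
  #3 pop 2: in=111111 → 111000 (was 000000); enqueue []
  #4 pop 3: in=111000 → 011001 (was 000000); enqueue [1,2]
  #5 pop 4: in=011001 → 011001 (was 000000); enqueue []
  #6 pop 5: in=000000 → 001001 (was 000000); enqueue [0]
  #7 pop 6: in=001001 → 100011 (was 000000); enqueue [4,5]
  #8 pop 1: in=111111 → 110110 (no change)
  #9 pop 2: in=111111 → 111000 (no change)
  #10 pop 0: in=001001 → 111111 (no change)
  #11 pop 4: in=111011 → 111011 (was 011001); enqueue [2]
  #12 pop 5: in=100011 → 001011 (was 001001); enqueue [0,1,6]
  #13 pop 2: in=111111 → 111000 (no change)
  #14 pop 0: in=001011 → 111111 (no change)
  #15 pop 1: in=111111 → 110110 (no change)
  #16 pop 6: in=001011 → 100011 (no change)

Fixpoint:
  val[0] = 111111
  val[1] = 110110
  val[2] = 111000
  val[3] = 011001
  val[4] = 111011
  val[5] = 001011
  val[6] = 100011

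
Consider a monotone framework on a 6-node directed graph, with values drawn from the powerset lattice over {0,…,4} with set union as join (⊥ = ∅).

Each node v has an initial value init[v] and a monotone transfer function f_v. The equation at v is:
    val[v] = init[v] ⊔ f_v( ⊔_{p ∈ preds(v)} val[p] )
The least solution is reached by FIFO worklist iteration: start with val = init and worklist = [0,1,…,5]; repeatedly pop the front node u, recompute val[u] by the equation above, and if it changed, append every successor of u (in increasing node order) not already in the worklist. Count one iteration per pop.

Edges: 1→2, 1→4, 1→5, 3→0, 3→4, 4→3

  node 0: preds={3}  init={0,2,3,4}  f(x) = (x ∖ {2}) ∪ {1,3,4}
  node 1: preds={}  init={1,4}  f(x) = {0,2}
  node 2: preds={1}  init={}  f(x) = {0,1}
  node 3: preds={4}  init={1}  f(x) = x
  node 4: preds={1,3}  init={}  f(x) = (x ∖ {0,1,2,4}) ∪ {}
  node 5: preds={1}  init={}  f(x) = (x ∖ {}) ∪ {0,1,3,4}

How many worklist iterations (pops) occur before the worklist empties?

6

Worklist (6 pops):
  #1 pop 0: in={1} → {0,1,2,3,4} (was {0,2,3,4}); enqueue []
  #2 pop 1: in={} → {0,1,2,4} (was {1,4}); enqueue []
  #3 pop 2: in={0,1,2,4} → {0,1} (was {}); enqueue []
  #4 pop 3: in={} → {1} (no change)
  #5 pop 4: in={0,1,2,4} → {} (no change)
  #6 pop 5: in={0,1,2,4} → {0,1,2,3,4} (was {}); enqueue []

Fixpoint:
  val[0] = {0,1,2,3,4}
  val[1] = {0,1,2,4}
  val[2] = {0,1}
  val[3] = {1}
  val[4] = {}
  val[5] = {0,1,2,3,4}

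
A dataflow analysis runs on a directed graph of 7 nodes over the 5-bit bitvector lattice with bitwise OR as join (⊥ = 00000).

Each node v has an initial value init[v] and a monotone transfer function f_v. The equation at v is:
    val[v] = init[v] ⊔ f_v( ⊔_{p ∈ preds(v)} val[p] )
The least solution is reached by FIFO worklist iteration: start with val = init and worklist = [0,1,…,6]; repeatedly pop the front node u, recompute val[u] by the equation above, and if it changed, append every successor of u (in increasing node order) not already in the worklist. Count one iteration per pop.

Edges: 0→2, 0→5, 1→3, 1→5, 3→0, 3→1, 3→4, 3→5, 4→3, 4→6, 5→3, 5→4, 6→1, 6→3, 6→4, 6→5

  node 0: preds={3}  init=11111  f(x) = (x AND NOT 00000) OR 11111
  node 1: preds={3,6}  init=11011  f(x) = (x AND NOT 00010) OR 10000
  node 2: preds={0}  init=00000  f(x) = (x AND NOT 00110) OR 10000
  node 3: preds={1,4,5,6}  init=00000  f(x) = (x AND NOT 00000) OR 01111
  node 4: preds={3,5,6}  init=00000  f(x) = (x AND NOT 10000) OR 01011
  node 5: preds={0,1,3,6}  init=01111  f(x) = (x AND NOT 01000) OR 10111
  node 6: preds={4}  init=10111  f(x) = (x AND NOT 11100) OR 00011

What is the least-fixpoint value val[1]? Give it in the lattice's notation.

11111

Trace (11 dequeues):
  [1] u=0 | in 00000 | out 11111 | ==
  [2] u=1 | in 10111 | out 11111 | prev 11011 | push {}
  [3] u=2 | in 11111 | out 11001 | prev 00000 | push {}
  [4] u=3 | in 11111 | out 11111 | prev 00000 | push {0,1}
  [5] u=4 | in 11111 | out 01111 | prev 00000 | push {3}
  [6] u=5 | in 11111 | out 11111 | prev 01111 | push {4}
  [7] u=6 | in 01111 | out 10111 | ==
  [8] u=0 | in 11111 | out 11111 | ==
  [9] u=1 | in 11111 | out 11111 | ==
  [10] u=3 | in 11111 | out 11111 | ==
  [11] u=4 | in 11111 | out 01111 | ==

Converged values:
  [0] 11111
  [1] 11111
  [2] 11001
  [3] 11111
  [4] 01111
  [5] 11111
  [6] 10111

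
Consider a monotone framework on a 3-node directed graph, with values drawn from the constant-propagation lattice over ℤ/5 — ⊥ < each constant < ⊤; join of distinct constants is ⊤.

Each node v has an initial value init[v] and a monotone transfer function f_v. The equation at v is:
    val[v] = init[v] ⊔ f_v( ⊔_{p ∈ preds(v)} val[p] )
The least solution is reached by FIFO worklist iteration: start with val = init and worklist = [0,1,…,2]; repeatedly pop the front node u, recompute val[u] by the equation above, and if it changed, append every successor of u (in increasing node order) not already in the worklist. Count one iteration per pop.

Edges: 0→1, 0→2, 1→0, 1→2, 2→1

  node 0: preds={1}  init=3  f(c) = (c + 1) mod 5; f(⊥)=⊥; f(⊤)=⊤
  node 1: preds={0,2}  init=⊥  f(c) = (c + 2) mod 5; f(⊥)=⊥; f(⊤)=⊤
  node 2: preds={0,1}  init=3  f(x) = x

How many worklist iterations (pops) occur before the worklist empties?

Trace (7 dequeues):
  [1] u=0 | in ⊥ | out 3 | ==
  [2] u=1 | in 3 | out 0 | prev ⊥ | push {0}
  [3] u=2 | in ⊤ | out ⊤ | prev 3 | push {1}
  [4] u=0 | in 0 | out ⊤ | prev 3 | push {2}
  [5] u=1 | in ⊤ | out ⊤ | prev 0 | push {0}
  [6] u=2 | in ⊤ | out ⊤ | ==
  [7] u=0 | in ⊤ | out ⊤ | ==

Converged values:
  [0] ⊤
  [1] ⊤
  [2] ⊤

7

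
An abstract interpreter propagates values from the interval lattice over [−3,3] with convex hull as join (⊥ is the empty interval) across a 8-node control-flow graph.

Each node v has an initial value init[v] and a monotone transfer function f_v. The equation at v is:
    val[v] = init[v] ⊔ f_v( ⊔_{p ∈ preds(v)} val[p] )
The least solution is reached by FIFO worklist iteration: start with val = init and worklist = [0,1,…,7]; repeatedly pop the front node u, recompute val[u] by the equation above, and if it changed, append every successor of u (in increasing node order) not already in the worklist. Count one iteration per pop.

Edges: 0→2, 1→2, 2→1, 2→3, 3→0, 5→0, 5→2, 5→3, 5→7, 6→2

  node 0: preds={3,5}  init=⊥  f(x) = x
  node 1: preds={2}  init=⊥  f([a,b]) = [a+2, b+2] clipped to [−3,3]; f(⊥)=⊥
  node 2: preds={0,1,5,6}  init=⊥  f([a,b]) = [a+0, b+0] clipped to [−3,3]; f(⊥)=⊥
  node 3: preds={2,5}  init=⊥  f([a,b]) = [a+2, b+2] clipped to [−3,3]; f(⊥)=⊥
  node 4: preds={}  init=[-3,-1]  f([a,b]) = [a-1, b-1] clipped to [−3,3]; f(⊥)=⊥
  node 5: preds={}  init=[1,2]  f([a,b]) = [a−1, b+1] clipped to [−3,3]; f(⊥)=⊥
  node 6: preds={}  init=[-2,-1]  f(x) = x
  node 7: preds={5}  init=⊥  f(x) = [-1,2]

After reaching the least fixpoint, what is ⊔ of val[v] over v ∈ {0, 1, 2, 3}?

Iteration log — 13 steps:
  step 1. node 0  ⊔preds=[1,2]  new=[1,2]  old=⊥  +wl: 
  step 2. node 1  ⊔preds=⊥  new=⊥  stable
  step 3. node 2  ⊔preds=[-2,2]  new=[-2,2]  old=⊥  +wl: 1
  step 4. node 3  ⊔preds=[-2,2]  new=[0,3]  old=⊥  +wl: 0
  step 5. node 4  ⊔preds=⊥  new=[-3,-1]  stable
  step 6. node 5  ⊔preds=⊥  new=[1,2]  stable
  step 7. node 6  ⊔preds=⊥  new=[-2,-1]  stable
  step 8. node 7  ⊔preds=[1,2]  new=[-1,2]  old=⊥  +wl: 
  step 9. node 1  ⊔preds=[-2,2]  new=[0,3]  old=⊥  +wl: 2
  step 10. node 0  ⊔preds=[0,3]  new=[0,3]  old=[1,2]  +wl: 
  step 11. node 2  ⊔preds=[-2,3]  new=[-2,3]  old=[-2,2]  +wl: 1,3
  step 12. node 1  ⊔preds=[-2,3]  new=[0,3]  stable
  step 13. node 3  ⊔preds=[-2,3]  new=[0,3]  stable

Least fixpoint reached:
  node 0: [0,3]
  node 1: [0,3]
  node 2: [-2,3]
  node 3: [0,3]
  node 4: [-3,-1]
  node 5: [1,2]
  node 6: [-2,-1]
  node 7: [-1,2]

[-2,3]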